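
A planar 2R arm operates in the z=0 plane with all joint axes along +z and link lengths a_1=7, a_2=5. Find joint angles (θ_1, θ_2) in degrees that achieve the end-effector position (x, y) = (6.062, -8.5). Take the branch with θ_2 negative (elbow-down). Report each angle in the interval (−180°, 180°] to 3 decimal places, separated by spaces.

-30.000 -60.002

cos θ_2 = (108.9978−7²−5²)/(2·7·5) = 0.5000; θ_2 = -60.0020° (elbow-down)
β = atan2(-8.5000,6.0620) = -54.5044°; ψ = atan2(-4.3302,9.4998) = -24.5044°
θ_1 = β − ψ = -30.0000°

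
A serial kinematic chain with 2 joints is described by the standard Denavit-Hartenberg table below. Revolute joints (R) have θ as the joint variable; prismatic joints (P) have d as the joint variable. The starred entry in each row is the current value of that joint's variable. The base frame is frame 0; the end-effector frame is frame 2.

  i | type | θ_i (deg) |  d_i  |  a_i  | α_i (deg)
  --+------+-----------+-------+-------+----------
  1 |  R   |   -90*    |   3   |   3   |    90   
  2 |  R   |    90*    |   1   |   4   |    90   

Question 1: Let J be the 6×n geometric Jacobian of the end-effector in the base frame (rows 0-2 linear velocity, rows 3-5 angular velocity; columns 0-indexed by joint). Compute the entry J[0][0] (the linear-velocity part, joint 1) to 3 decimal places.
axis z_0 = ẑ; lever o_n−o_0 = (-1.0000,-3.0000,7.0000)
cross product → J_v[:, 0] = (3.0000,-1.0000,0.0000)
J_ω[:, 0] = z_0
entry J[0][0] = 3.0000

3.000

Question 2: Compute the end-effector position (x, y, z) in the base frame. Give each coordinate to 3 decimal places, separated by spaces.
after link 1: o_1 = (0.0000, -3.0000, 3.0000)
after link 2: o_2 = (-1.0000, -3.0000, 7.0000)

-1.000 -3.000 7.000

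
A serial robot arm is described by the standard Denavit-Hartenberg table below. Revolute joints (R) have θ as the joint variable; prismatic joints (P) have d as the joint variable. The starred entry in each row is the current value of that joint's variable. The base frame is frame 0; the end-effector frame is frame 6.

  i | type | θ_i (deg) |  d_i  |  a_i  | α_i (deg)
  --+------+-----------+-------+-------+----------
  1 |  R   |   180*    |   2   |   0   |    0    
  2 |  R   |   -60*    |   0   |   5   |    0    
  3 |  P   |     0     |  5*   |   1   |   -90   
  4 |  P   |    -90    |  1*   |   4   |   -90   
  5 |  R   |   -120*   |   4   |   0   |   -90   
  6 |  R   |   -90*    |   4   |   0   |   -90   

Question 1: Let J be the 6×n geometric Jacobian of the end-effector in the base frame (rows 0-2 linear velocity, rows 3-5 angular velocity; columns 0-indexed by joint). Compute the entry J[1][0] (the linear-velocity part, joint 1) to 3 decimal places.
axis z_0 = ẑ; lever o_n−o_0 = (-7.5981,7.1603,14.4641)
cross product → J_v[:, 0] = (-7.1603,-7.5981,0.0000)
J_ω[:, 0] = z_0
entry J[1][0] = -7.5981

-7.598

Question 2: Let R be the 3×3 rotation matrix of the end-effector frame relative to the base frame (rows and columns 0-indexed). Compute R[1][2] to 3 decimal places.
End-effector z-axis (col 2 of R) = (-0.7500,-0.4330,-0.5000)
R[1][2] = -0.4330

-0.433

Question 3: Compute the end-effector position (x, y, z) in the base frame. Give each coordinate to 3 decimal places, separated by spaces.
-7.598 7.160 14.464

after link 1: o_1 = (0.0000, 0.0000, 2.0000)
after link 2: o_2 = (-2.5000, 4.3301, 2.0000)
after link 3: o_3 = (-3.0000, 5.1962, 7.0000)
after link 4: o_4 = (-3.8660, 4.6962, 11.0000)
after link 5: o_5 = (-5.8660, 8.1603, 11.0000)
after link 6: o_6 = (-7.5981, 7.1603, 14.4641)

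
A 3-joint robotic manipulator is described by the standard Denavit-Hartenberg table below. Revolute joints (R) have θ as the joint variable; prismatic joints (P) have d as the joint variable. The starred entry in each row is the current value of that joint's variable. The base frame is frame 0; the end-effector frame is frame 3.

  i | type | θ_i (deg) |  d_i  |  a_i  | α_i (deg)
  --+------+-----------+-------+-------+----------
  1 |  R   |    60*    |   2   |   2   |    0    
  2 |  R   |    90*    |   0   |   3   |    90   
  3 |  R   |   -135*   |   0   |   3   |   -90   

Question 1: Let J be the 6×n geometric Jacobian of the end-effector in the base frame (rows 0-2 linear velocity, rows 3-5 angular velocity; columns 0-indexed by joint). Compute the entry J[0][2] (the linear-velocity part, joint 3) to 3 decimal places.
axis z_2 = (0.5000,0.8660,0.0000); lever o_n−o_2 = (1.8371,-1.0607,-2.1213)
cross product → J_v[:, 2] = (-1.8371,1.0607,-2.1213)
J_ω[:, 2] = z_2
entry J[0][2] = -1.8371

-1.837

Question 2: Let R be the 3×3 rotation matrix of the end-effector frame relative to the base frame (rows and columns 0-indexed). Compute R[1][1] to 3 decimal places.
-0.866

End-effector y-axis (col 1 of R) = (-0.5000,-0.8660,-0.0000)
R[1][1] = -0.8660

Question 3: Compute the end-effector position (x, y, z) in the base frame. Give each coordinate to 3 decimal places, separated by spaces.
0.239 2.171 -0.121

after link 1: o_1 = (1.0000, 1.7321, 2.0000)
after link 2: o_2 = (-1.5981, 3.2321, 2.0000)
after link 3: o_3 = (0.2390, 2.1714, -0.1213)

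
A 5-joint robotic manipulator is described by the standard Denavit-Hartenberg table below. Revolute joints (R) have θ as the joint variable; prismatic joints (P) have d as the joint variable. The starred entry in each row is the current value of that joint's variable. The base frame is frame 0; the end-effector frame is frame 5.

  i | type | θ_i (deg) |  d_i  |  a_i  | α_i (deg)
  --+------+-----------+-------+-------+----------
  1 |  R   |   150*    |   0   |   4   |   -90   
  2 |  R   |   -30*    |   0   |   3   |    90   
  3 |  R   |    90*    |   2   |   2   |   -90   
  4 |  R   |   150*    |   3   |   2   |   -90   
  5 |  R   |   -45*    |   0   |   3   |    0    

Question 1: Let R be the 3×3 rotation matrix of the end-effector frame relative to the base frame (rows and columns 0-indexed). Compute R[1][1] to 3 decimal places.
End-effector y-axis (col 1 of R) = (-0.3772,0.9249,0.0474)
R[1][1] = 0.9249

0.925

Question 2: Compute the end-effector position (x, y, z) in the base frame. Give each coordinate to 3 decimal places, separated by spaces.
-1.115 2.456 -1.113

after link 1: o_1 = (-3.4641, 2.0000, 0.0000)
after link 2: o_2 = (-5.7141, 3.2990, 1.5000)
after link 3: o_3 = (-5.8481, 1.0670, 3.2321)
after link 4: o_4 = (-3.1651, 1.5179, 0.8660)
after link 5: o_5 = (-1.1148, 2.4555, -1.1132)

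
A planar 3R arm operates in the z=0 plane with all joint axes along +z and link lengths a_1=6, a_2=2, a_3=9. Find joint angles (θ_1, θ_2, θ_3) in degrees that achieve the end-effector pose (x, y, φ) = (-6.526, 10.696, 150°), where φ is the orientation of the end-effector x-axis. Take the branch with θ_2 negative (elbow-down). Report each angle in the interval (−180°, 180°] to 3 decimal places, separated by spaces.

wrist centre = target − a_3·(cos φ, sin φ) = (1.2682, 6.1960)
cos θ_2 = (39.9988−6²−2²)/(2·6·2) = -0.0000; θ_2 = -90.0028° (elbow-down)
β = atan2(6.1960,1.2682) = 78.4322°; ψ = atan2(-2.0000,5.9999) = -18.4352°
θ_1 = β − ψ = 96.8674°
θ_3 = φ − θ_1 − θ_2 = 143.1354° (wrapped to (-180°,180°])

96.867 -90.003 143.135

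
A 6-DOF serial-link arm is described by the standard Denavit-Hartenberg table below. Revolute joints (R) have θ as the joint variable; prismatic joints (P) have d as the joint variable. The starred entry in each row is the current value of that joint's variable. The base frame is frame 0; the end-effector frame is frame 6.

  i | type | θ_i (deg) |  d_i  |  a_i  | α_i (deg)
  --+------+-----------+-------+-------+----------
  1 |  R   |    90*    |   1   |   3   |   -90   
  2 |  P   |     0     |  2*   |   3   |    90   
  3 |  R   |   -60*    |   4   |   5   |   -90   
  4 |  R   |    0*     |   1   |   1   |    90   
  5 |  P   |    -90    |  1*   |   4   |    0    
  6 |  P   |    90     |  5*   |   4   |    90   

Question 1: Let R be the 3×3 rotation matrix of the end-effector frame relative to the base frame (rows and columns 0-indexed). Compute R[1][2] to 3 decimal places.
-0.866

End-effector z-axis (col 2 of R) = (0.5000,-0.8660,0.0000)
R[1][2] = -0.8660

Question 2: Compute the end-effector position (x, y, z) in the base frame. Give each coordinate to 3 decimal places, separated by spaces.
after link 1: o_1 = (0.0000, 3.0000, 1.0000)
after link 2: o_2 = (-2.0000, 6.0000, 1.0000)
after link 3: o_3 = (2.3301, 8.5000, 5.0000)
after link 4: o_4 = (2.6962, 9.8660, 5.0000)
after link 5: o_5 = (4.6962, 6.4019, 6.0000)
after link 6: o_6 = (8.1603, 8.4019, 11.0000)

8.160 8.402 11.000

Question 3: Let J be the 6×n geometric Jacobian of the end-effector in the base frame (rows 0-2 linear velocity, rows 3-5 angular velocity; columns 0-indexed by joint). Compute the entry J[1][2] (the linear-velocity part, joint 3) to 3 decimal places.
axis z_2 = (0.0000,0.0000,1.0000); lever o_n−o_2 = (10.1603,2.4019,10.0000)
cross product → J_v[:, 2] = (-2.4019,10.1603,0.0000)
J_ω[:, 2] = z_2
entry J[1][2] = 10.1603

10.160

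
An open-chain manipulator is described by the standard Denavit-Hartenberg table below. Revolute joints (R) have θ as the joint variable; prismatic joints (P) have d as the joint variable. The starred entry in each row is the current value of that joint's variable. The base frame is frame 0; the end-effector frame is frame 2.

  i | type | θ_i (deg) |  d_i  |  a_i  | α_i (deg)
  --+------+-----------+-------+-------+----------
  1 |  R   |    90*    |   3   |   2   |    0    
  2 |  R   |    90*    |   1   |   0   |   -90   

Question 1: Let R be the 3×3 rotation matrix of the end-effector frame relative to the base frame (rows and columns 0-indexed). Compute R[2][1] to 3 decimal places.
End-effector y-axis (col 1 of R) = (-0.0000,-0.0000,-1.0000)
R[2][1] = -1.0000

-1.000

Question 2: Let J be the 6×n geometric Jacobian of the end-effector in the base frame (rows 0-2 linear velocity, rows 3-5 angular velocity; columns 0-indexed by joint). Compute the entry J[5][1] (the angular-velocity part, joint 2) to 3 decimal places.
1.000

axis z_1 = (0.0000,0.0000,1.0000); lever o_n−o_1 = (0.0000,0.0000,1.0000)
cross product → J_v[:, 1] = (0.0000,0.0000,0.0000)
J_ω[:, 1] = z_1
entry J[5][1] = 1.0000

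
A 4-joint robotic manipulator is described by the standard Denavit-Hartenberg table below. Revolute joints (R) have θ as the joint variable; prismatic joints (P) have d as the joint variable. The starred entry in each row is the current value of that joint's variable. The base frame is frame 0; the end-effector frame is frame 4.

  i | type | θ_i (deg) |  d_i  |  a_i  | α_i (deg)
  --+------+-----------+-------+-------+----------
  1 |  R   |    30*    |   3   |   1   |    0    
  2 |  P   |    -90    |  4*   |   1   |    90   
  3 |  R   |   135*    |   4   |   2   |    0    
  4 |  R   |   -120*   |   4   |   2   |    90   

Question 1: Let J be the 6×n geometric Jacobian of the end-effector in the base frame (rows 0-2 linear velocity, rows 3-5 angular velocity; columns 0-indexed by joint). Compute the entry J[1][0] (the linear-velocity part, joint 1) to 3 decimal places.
-5.303

axis z_0 = ẑ; lever o_n−o_0 = (-5.3034,-4.8143,8.9319)
cross product → J_v[:, 0] = (4.8143,-5.3034,0.0000)
J_ω[:, 0] = z_0
entry J[1][0] = -5.3034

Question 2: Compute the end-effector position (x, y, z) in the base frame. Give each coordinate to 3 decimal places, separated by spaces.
after link 1: o_1 = (0.8660, 0.5000, 3.0000)
after link 2: o_2 = (1.3660, -0.3660, 7.0000)
after link 3: o_3 = (-2.8052, -1.1413, 8.4142)
after link 4: o_4 = (-5.3034, -4.8143, 8.9319)

-5.303 -4.814 8.932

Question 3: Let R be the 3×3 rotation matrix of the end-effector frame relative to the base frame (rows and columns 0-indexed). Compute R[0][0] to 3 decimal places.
0.483

End-effector x-axis (col 0 of R) = (0.4830,-0.8365,0.2588)
R[0][0] = 0.4830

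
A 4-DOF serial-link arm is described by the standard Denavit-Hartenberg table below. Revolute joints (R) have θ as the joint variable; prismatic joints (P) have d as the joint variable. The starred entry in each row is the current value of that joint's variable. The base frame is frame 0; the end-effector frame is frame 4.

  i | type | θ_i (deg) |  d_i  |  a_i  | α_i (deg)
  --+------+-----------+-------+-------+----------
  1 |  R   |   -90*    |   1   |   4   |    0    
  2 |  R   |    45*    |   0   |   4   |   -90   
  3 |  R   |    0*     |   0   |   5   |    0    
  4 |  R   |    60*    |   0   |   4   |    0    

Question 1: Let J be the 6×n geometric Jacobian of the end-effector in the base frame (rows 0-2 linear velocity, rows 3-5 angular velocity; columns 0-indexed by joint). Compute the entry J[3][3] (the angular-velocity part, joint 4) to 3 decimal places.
0.707

axis z_3 = (0.7071,0.7071,0.0000); lever o_n−o_3 = (1.4142,-1.4142,-3.4641)
cross product → J_v[:, 3] = (-2.4495,2.4495,-2.0000)
J_ω[:, 3] = z_3
entry J[3][3] = 0.7071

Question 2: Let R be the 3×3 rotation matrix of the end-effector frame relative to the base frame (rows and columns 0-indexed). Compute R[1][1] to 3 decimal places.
0.612

End-effector y-axis (col 1 of R) = (-0.6124,0.6124,-0.5000)
R[1][1] = 0.6124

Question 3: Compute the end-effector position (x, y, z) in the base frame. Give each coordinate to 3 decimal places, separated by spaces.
after link 1: o_1 = (0.0000, -4.0000, 1.0000)
after link 2: o_2 = (2.8284, -6.8284, 1.0000)
after link 3: o_3 = (6.3640, -10.3640, 1.0000)
after link 4: o_4 = (7.7782, -11.7782, -2.4641)

7.778 -11.778 -2.464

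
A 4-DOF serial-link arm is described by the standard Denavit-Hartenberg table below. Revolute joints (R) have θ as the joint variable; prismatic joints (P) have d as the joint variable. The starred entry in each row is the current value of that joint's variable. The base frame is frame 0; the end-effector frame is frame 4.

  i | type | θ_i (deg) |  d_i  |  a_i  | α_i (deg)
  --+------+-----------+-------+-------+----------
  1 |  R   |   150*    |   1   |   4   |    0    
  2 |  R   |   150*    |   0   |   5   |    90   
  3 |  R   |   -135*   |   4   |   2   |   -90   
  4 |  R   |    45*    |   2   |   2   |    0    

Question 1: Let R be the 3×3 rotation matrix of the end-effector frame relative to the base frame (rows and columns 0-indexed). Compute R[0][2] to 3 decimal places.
0.354

End-effector z-axis (col 2 of R) = (0.3536,-0.6124,-0.7071)
R[0][2] = 0.3536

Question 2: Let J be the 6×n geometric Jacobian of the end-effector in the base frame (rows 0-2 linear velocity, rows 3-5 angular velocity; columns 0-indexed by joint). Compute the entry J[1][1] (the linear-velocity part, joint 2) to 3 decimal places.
-0.239

axis z_1 = (0.0000,0.0000,1.0000); lever o_n−o_1 = (-0.2394,-4.7570,-3.8284)
cross product → J_v[:, 1] = (4.7570,-0.2394,0.0000)
J_ω[:, 1] = z_1
entry J[1][1] = -0.2394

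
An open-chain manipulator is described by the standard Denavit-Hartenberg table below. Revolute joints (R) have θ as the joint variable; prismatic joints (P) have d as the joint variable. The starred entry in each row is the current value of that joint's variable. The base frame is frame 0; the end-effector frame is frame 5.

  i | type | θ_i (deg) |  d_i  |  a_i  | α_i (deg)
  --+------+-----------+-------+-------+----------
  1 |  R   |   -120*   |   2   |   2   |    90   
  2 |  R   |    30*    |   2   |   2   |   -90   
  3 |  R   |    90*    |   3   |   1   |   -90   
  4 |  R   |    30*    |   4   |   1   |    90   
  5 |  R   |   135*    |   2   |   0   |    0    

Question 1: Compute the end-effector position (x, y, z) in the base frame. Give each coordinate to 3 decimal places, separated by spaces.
1.674 1.167 4.665

after link 1: o_1 = (-1.0000, -1.7321, 2.0000)
after link 2: o_2 = (-3.5981, -2.2321, 3.0000)
after link 3: o_3 = (-1.9821, -1.4330, 5.5981)
after link 4: o_4 = (0.3750, 0.9175, 3.1651)
after link 5: o_5 = (1.6740, 1.1675, 4.6651)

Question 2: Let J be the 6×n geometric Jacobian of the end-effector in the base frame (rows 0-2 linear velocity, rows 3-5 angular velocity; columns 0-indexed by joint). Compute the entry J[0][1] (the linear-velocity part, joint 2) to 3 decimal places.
axis z_1 = (-0.8660,0.5000,0.0000); lever o_n−o_1 = (2.6740,2.8995,2.6651)
cross product → J_v[:, 1] = (1.3325,2.3080,-3.8481)
J_ω[:, 1] = z_1
entry J[0][1] = 1.3325

1.333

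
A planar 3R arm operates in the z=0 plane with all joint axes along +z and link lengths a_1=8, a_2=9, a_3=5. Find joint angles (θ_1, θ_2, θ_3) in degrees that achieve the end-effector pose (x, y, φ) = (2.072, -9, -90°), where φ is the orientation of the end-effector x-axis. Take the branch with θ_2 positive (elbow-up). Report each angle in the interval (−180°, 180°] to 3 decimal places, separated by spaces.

-149.997 149.999 -90.002

wrist centre = target − a_3·(cos φ, sin φ) = (2.0720, -4.0000)
cos θ_2 = (20.2932−8²−9²)/(2·8·9) = -0.8660; θ_2 = 149.9993° (elbow-up)
β = atan2(-4.0000,2.0720) = -62.6158°; ψ = atan2(4.5001,0.2058) = 87.3812°
θ_1 = β − ψ = -149.9971°
θ_3 = φ − θ_1 − θ_2 = -90.0022° (wrapped to (-180°,180°])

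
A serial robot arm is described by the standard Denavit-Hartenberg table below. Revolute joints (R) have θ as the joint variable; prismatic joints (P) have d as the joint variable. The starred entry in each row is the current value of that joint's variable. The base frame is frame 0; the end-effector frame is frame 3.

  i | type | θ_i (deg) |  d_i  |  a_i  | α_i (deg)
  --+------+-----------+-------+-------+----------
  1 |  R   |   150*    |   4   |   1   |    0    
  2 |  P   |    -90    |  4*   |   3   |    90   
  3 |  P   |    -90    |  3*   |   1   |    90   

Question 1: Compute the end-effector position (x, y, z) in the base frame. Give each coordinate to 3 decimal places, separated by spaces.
after link 1: o_1 = (-0.8660, 0.5000, 4.0000)
after link 2: o_2 = (0.6340, 3.0981, 8.0000)
after link 3: o_3 = (3.2321, 1.5981, 7.0000)

3.232 1.598 7.000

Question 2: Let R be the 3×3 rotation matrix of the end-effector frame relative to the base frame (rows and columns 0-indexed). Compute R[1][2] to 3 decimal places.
End-effector z-axis (col 2 of R) = (-0.5000,-0.8660,-0.0000)
R[1][2] = -0.8660

-0.866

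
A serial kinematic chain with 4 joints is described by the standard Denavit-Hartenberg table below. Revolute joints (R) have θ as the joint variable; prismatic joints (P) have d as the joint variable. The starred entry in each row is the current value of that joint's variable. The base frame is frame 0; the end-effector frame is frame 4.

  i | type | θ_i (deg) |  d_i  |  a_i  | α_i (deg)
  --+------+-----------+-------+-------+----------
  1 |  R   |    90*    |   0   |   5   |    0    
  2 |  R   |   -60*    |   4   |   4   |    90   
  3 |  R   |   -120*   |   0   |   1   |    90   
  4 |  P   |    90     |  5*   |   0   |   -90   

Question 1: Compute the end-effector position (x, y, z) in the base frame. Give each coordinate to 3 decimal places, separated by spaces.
after link 1: o_1 = (0.0000, 5.0000, 0.0000)
after link 2: o_2 = (3.4641, 7.0000, 4.0000)
after link 3: o_3 = (3.0311, 6.7500, 3.1340)
after link 4: o_4 = (-0.7189, 4.5849, 5.6340)

-0.719 4.585 5.634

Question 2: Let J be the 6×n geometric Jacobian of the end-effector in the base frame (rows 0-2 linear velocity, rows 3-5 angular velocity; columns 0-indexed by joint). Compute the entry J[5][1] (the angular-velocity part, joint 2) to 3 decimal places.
1.000

axis z_1 = (0.0000,0.0000,1.0000); lever o_n−o_1 = (-0.7189,-0.4151,5.6340)
cross product → J_v[:, 1] = (0.4151,-0.7189,0.0000)
J_ω[:, 1] = z_1
entry J[5][1] = 1.0000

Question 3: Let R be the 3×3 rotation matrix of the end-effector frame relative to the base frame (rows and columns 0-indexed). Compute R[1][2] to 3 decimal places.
End-effector z-axis (col 2 of R) = (0.4330,0.2500,0.8660)
R[1][2] = 0.2500

0.250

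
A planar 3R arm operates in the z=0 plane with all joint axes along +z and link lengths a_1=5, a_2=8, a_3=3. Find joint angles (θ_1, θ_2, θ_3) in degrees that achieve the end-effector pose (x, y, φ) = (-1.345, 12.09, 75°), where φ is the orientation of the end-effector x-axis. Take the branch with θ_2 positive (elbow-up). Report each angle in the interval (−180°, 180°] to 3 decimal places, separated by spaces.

wrist centre = target − a_3·(cos φ, sin φ) = (-2.1215, 9.1922)
cos θ_2 = (88.9975−5²−8²)/(2·5·8) = -0.0000; θ_2 = 90.0018° (elbow-up)
β = atan2(9.1922,-2.1215) = 102.9957°; ψ = atan2(8.0000,4.9998) = 57.9959°
θ_1 = β − ψ = 44.9998°
θ_3 = φ − θ_1 − θ_2 = -60.0015° (wrapped to (-180°,180°])

45.000 90.002 -60.002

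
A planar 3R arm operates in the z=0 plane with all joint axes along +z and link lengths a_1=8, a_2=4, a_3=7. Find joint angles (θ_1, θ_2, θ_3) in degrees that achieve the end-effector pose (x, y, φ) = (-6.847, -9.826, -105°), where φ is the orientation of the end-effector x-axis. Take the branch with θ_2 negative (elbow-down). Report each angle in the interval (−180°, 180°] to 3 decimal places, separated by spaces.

wrist centre = target − a_3·(cos φ, sin φ) = (-5.0353, -3.0645)
cos θ_2 = (34.7452−8²−4²)/(2·8·4) = -0.7071; θ_2 = -135.0000° (elbow-down)
β = atan2(-3.0645,-5.0353) = -148.6748°; ψ = atan2(-2.8284,5.1716) = -28.6751°
θ_1 = β − ψ = -119.9998°
θ_3 = φ − θ_1 − θ_2 = 149.9998° (wrapped to (-180°,180°])

-120.000 -135.000 150.000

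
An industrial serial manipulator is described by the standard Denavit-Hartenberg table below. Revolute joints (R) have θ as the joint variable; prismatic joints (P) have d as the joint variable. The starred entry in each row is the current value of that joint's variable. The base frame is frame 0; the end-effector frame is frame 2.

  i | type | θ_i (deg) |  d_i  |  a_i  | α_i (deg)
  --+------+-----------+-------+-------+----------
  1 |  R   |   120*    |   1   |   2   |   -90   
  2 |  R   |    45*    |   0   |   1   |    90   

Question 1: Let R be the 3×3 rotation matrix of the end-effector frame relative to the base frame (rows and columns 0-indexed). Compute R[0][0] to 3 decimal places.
-0.354

End-effector x-axis (col 0 of R) = (-0.3536,0.6124,-0.7071)
R[0][0] = -0.3536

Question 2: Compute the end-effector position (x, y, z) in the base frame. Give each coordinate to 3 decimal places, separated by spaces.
after link 1: o_1 = (-1.0000, 1.7321, 1.0000)
after link 2: o_2 = (-1.3536, 2.3444, 0.2929)

-1.354 2.344 0.293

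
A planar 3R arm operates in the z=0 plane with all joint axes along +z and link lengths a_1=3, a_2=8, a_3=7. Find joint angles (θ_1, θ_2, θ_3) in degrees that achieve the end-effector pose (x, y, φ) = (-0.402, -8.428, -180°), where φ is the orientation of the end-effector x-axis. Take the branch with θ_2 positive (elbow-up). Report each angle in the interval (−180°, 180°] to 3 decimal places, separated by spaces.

-73.896 30.011 -136.115

wrist centre = target − a_3·(cos φ, sin φ) = (6.5980, -8.4280)
cos θ_2 = (114.5648−3²−8²)/(2·3·8) = 0.8659; θ_2 = 30.0106° (elbow-up)
β = atan2(-8.4280,6.5980) = -51.9438°; ψ = atan2(4.0013,9.9275) = 21.9520°
θ_1 = β − ψ = -73.8958°
θ_3 = φ − θ_1 − θ_2 = -136.1148° (wrapped to (-180°,180°])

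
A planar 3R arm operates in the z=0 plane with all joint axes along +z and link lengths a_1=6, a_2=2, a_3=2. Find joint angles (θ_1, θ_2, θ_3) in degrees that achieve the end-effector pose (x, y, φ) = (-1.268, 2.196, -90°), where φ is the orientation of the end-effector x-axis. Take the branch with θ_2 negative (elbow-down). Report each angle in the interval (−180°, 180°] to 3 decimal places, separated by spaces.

119.999 -150.005 -59.994

wrist centre = target − a_3·(cos φ, sin φ) = (-1.2680, 4.1960)
cos θ_2 = (19.2142−6²−2²)/(2·6·2) = -0.8661; θ_2 = -150.0055° (elbow-down)
β = atan2(4.1960,-1.2680) = 106.8144°; ψ = atan2(-0.9998,4.2679) = -13.1850°
θ_1 = β − ψ = 119.9994°
θ_3 = φ − θ_1 − θ_2 = -59.9939° (wrapped to (-180°,180°])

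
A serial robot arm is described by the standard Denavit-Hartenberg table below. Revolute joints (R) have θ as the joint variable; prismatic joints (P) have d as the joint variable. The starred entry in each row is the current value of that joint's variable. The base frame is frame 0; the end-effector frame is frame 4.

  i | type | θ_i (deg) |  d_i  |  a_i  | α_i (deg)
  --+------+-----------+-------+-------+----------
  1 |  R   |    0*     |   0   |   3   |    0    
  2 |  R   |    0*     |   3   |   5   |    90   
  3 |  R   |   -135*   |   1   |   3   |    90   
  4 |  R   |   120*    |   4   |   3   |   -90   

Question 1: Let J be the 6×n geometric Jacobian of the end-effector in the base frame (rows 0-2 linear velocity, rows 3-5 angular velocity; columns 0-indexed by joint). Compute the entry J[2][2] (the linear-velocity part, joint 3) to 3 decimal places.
-3.889

axis z_2 = (0.0000,-1.0000,0.0000); lever o_n−o_2 = (-3.8891,-3.5981,1.7678)
cross product → J_v[:, 2] = (-1.7678,-0.0000,-3.8891)
J_ω[:, 2] = z_2
entry J[2][2] = -3.8891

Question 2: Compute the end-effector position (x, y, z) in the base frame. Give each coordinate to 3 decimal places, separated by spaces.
after link 1: o_1 = (3.0000, 0.0000, 0.0000)
after link 2: o_2 = (8.0000, 0.0000, 3.0000)
after link 3: o_3 = (5.8787, -1.0000, 0.8787)
after link 4: o_4 = (4.1109, -3.5981, 4.7678)

4.111 -3.598 4.768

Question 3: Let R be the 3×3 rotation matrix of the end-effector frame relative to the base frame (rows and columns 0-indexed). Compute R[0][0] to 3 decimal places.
0.354

End-effector x-axis (col 0 of R) = (0.3536,-0.8660,0.3536)
R[0][0] = 0.3536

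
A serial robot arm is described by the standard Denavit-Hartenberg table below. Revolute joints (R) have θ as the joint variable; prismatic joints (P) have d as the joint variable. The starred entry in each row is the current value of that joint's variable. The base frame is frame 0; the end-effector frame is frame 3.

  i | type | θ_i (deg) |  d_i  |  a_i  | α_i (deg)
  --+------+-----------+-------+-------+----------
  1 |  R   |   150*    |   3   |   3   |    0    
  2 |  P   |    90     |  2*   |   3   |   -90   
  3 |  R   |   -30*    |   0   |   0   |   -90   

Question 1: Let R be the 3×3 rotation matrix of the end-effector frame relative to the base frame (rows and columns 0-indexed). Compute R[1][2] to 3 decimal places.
End-effector z-axis (col 2 of R) = (-0.2500,-0.4330,-0.8660)
R[1][2] = -0.4330

-0.433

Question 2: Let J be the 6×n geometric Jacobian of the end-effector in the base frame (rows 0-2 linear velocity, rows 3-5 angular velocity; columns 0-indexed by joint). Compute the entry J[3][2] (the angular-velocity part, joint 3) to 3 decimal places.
axis z_2 = (0.8660,-0.5000,0.0000); lever o_n−o_2 = (0.0000,0.0000,0.0000)
cross product → J_v[:, 2] = (-0.0000,0.0000,0.0000)
J_ω[:, 2] = z_2
entry J[3][2] = 0.8660

0.866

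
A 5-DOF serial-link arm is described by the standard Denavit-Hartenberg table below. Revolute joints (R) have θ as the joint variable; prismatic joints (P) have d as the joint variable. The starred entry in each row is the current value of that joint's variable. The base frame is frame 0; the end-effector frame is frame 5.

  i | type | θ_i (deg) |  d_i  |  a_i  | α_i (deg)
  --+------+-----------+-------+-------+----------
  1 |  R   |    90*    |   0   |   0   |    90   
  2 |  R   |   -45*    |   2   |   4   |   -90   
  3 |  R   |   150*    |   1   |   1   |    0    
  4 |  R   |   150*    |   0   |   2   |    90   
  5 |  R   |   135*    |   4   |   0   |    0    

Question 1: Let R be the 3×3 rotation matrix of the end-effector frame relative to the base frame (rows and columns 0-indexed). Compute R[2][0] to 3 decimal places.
0.750

End-effector x-axis (col 0 of R) = (-0.6124,0.2500,0.7500)
R[2][0] = 0.7500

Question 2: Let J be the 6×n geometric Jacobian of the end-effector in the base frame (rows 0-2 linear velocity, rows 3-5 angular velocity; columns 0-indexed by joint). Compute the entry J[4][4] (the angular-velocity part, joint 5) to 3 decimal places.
axis z_4 = (0.5000,-0.6124,0.6124); lever o_n−o_4 = (2.0000,-2.4495,2.4495)
cross product → J_v[:, 4] = (0.0000,0.0000,0.0000)
J_ω[:, 4] = z_4
entry J[4][4] = -0.6124

-0.612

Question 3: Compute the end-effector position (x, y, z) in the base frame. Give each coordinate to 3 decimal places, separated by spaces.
5.232 1.181 0.233

after link 1: o_1 = (0.0000, 0.0000, 0.0000)
after link 2: o_2 = (2.0000, 2.8284, -2.8284)
after link 3: o_3 = (1.5000, 2.9232, -1.5089)
after link 4: o_4 = (3.2321, 3.6303, -2.2161)
after link 5: o_5 = (5.2321, 1.1808, 0.2334)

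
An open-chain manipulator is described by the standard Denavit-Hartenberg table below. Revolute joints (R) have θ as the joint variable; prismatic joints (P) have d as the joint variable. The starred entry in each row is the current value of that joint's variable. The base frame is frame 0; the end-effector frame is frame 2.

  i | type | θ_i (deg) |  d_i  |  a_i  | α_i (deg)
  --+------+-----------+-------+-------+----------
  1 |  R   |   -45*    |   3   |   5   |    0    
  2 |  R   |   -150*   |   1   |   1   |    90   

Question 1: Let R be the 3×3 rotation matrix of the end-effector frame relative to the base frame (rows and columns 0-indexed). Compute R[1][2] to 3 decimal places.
0.966

End-effector z-axis (col 2 of R) = (0.2588,0.9659,0.0000)
R[1][2] = 0.9659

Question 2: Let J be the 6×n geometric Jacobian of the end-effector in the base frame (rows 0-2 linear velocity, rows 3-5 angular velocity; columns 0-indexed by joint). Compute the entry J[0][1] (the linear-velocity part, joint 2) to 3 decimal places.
axis z_1 = (0.0000,0.0000,1.0000); lever o_n−o_1 = (-0.9659,0.2588,1.0000)
cross product → J_v[:, 1] = (-0.2588,-0.9659,0.0000)
J_ω[:, 1] = z_1
entry J[0][1] = -0.2588

-0.259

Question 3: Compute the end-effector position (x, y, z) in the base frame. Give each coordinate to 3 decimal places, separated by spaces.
2.570 -3.277 4.000

after link 1: o_1 = (3.5355, -3.5355, 3.0000)
after link 2: o_2 = (2.5696, -3.2767, 4.0000)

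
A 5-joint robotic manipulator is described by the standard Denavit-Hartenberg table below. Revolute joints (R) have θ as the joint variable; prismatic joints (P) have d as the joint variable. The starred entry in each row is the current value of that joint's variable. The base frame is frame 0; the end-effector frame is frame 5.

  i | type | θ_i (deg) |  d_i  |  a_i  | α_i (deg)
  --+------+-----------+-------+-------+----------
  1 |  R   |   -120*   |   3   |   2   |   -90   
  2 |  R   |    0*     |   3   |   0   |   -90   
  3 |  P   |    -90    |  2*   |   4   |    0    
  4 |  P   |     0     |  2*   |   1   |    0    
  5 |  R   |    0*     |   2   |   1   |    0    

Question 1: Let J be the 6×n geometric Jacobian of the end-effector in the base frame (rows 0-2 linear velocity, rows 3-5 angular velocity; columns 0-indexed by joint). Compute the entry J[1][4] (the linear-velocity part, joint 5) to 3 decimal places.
-0.866

axis z_4 = (0.0000,-0.0000,-1.0000); lever o_n−o_4 = (0.8660,-0.5000,-2.0000)
cross product → J_v[:, 4] = (-0.5000,-0.8660,0.0000)
J_ω[:, 4] = z_4
entry J[1][4] = -0.8660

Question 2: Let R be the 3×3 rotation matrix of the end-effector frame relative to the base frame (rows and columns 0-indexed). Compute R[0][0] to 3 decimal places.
0.866

End-effector x-axis (col 0 of R) = (0.8660,-0.5000,0.0000)
R[0][0] = 0.8660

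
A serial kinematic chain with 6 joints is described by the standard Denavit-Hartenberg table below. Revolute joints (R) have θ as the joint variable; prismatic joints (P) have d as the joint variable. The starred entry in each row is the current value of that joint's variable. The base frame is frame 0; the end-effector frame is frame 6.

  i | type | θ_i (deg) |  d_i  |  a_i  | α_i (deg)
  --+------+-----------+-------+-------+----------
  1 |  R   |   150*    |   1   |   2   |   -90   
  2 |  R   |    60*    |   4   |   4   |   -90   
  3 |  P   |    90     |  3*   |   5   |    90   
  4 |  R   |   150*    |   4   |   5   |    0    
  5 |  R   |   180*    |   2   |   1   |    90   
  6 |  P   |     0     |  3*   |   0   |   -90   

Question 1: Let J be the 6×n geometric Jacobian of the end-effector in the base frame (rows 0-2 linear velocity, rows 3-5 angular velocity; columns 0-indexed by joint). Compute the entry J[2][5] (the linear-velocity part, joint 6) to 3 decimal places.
prismatic axis z_5 = (-0.8995,-0.0580,0.4330)
J_v[:, 5] = z_5; J_ω[:, 5] = (0,0,0)
entry J[2][5] = 0.4330

0.433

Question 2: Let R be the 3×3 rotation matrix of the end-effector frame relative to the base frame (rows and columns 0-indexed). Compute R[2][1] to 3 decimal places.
-0.433

End-effector y-axis (col 1 of R) = (0.8995,0.0580,-0.4330)
R[2][1] = -0.4330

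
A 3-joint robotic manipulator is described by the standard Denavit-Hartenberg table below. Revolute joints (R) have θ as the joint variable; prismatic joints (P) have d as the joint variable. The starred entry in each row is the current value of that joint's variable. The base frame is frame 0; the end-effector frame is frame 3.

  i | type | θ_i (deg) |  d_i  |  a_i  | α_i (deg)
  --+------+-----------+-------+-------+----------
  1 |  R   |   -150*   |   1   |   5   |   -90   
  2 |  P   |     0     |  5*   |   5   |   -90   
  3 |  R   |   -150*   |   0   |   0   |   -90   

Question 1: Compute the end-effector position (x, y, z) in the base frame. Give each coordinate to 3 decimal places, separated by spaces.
after link 1: o_1 = (-4.3301, -2.5000, 1.0000)
after link 2: o_2 = (-6.1603, -9.3301, 1.0000)
after link 3: o_3 = (-6.1603, -9.3301, 1.0000)

-6.160 -9.330 1.000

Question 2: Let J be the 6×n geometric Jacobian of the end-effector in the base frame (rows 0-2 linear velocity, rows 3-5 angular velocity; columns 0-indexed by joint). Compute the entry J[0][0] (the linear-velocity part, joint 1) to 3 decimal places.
axis z_0 = ẑ; lever o_n−o_0 = (-6.1603,-9.3301,1.0000)
cross product → J_v[:, 0] = (9.3301,-6.1603,0.0000)
J_ω[:, 0] = z_0
entry J[0][0] = 9.3301

9.330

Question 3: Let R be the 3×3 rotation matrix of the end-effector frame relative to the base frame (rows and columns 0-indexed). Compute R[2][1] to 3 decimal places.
End-effector y-axis (col 1 of R) = (-0.0000,0.0000,1.0000)
R[2][1] = 1.0000

1.000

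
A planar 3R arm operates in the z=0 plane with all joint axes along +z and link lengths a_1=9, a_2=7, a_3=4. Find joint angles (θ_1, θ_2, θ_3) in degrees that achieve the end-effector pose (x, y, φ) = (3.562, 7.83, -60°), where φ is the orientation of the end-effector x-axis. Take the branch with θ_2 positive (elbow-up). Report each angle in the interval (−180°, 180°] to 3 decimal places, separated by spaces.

wrist centre = target − a_3·(cos φ, sin φ) = (1.5620, 11.2941)
cos θ_2 = (129.9966−9²−7²)/(2·9·7) = -0.0000; θ_2 = 90.0016° (elbow-up)
β = atan2(11.2941,1.5620) = 82.1258°; ψ = atan2(7.0000,8.9998) = 37.8756°
θ_1 = β − ψ = 44.2502°
θ_3 = φ − θ_1 − θ_2 = 165.7482° (wrapped to (-180°,180°])

44.250 90.002 165.748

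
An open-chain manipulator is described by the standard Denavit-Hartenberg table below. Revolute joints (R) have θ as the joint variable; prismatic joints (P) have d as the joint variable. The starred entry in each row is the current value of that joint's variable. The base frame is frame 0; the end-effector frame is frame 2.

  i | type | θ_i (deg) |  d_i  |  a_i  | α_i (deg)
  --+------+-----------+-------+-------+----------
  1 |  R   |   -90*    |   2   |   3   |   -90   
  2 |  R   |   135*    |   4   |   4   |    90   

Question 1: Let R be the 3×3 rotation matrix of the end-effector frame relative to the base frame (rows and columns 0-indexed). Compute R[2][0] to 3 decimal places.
End-effector x-axis (col 0 of R) = (0.0000,0.7071,-0.7071)
R[2][0] = -0.7071

-0.707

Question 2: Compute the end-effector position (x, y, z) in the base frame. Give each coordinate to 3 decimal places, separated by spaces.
4.000 -0.172 -0.828

after link 1: o_1 = (0.0000, -3.0000, 2.0000)
after link 2: o_2 = (4.0000, -0.1716, -0.8284)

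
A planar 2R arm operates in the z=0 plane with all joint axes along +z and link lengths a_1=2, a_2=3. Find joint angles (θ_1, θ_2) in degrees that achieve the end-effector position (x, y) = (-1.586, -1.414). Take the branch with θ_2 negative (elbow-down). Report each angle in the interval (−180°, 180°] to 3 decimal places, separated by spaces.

-45.009 -135.000

cos θ_2 = (4.5148−2²−3²)/(2·2·3) = -0.7071; θ_2 = -134.9995° (elbow-down)
β = atan2(-1.4140,-1.5860) = -138.2814°; ψ = atan2(-2.1213,-0.1213) = -93.2727°
θ_1 = β − ψ = -45.0087°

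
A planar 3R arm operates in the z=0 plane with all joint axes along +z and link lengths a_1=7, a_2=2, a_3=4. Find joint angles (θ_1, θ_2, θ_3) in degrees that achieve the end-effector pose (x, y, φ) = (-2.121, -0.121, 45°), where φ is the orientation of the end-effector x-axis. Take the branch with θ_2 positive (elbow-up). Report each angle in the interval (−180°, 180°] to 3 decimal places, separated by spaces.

wrist centre = target − a_3·(cos φ, sin φ) = (-4.9494, -2.9494)
cos θ_2 = (33.1959−7²−2²)/(2·7·2) = -0.7073; θ_2 = 135.0146° (elbow-up)
β = atan2(-2.9494,-4.9494) = -149.2087°; ψ = atan2(1.4139,5.5854) = 14.2050°
θ_1 = β − ψ = -163.4138°
θ_3 = φ − θ_1 − θ_2 = 73.3991° (wrapped to (-180°,180°])

-163.414 135.015 73.399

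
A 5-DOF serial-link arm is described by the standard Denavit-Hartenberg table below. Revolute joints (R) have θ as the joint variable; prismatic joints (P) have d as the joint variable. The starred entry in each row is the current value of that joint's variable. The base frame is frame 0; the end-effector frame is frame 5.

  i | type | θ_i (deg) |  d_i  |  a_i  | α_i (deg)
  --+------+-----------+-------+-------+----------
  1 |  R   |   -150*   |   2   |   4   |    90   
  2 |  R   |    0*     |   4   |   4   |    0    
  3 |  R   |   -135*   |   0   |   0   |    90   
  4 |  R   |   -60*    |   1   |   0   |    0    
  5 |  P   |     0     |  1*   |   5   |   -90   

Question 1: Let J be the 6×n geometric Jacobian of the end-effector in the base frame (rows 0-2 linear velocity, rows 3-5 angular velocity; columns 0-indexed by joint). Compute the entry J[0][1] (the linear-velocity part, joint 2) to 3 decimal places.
axis z_1 = (-0.5000,0.8660,0.0000); lever o_n−o_1 = (-0.5434,-0.6949,-0.3536)
cross product → J_v[:, 1] = (-0.3062,-0.1768,0.8180)
J_ω[:, 1] = z_1
entry J[0][1] = -0.3062

-0.306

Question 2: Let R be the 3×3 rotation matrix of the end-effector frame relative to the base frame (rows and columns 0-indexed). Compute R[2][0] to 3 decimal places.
-0.354

End-effector x-axis (col 0 of R) = (0.7392,-0.5732,-0.3536)
R[2][0] = -0.3536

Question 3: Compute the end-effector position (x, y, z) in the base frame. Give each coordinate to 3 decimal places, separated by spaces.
after link 1: o_1 = (-3.4641, -2.0000, 2.0000)
after link 2: o_2 = (-8.9282, -0.5359, 2.0000)
after link 3: o_3 = (-8.9282, -0.5359, 2.0000)
after link 4: o_4 = (-8.3158, -0.1823, 2.7071)
after link 5: o_5 = (-4.0075, -2.6949, 1.6464)

-4.007 -2.695 1.646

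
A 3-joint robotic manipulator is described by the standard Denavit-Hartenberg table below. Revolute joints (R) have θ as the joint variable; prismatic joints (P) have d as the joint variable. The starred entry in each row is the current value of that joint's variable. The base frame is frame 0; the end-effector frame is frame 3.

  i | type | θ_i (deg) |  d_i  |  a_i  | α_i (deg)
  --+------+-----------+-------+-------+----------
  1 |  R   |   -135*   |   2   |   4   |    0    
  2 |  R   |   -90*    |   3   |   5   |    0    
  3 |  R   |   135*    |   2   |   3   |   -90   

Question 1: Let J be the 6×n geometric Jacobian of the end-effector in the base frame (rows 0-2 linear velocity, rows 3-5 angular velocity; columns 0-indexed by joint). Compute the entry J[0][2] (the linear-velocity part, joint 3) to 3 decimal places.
3.000

axis z_2 = (0.0000,0.0000,1.0000); lever o_n−o_2 = (0.0000,-3.0000,2.0000)
cross product → J_v[:, 2] = (3.0000,0.0000,-0.0000)
J_ω[:, 2] = z_2
entry J[0][2] = 3.0000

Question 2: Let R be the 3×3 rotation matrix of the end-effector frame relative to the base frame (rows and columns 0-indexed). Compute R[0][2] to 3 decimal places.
End-effector z-axis (col 2 of R) = (1.0000,0.0000,0.0000)
R[0][2] = 1.0000

1.000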